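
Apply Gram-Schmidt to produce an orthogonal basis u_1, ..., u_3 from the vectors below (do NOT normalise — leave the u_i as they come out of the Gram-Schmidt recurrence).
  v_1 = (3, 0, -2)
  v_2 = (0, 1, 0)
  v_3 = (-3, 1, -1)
Orthogonal basis:
  u_1 = (3, 0, -2)
  u_2 = (0, 1, 0)
  u_3 = (-18/13, 0, -27/13)

Apply the Gram-Schmidt recurrence
  u_1 = v_1
  u_i = v_i − Σ_{j<i} ((v_i · u_j) / (u_j · u_j)) · u_j.

Step by step this gives:
  u_1 = (3, 0, -2)
  u_2 = (0, 1, 0)
  u_3 = (-18/13, 0, -27/13)

Orthogonality check:
  u_2 · u_1 = 0 (should be 0)
  u_3 · u_1 = 0 (should be 0)
  u_3 · u_2 = 0 (should be 0)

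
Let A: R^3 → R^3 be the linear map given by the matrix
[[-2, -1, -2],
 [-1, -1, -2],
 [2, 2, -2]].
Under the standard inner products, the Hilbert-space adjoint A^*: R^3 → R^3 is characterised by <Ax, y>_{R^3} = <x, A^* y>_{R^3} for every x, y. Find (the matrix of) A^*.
A^* = A^T =
[[-2, -1, 2],
 [-1, -1, 2],
 [-2, -2, -2]]

For real matrices with standard dot products, the defining identity <Ax, y> = <x, A^* y> gives (Ax)^T y = x^T (A^*) y, i.e. x^T A^T y = x^T (A^*) y. Since this holds for all x, y, we must have A^* = A^T. Therefore
A^* =
[[-2, -1, 2],
 [-1, -1, 2],
 [-2, -2, -2]].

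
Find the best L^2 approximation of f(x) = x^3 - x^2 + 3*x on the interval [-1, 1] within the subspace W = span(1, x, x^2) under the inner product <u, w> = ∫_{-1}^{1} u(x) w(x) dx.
g(x) = -x^2 + 18*x/5

The best approximation g ∈ W is the orthogonal projection of f onto W. Writing g = a_0 + a_1 x + a_2 x^2, the coefficients solve the normal equations G · a = b where
  G_{ij} = <φ_i, φ_j> and b_i = <f, φ_i>, with φ_0 = 1, φ_1 = x, φ_2 = x^2.
G =
  [2, 0, 2/3]
  [0, 2/3, 0]
  [2/3, 0, 2/5],
b = (-2/3, 12/5, -2/5).
Solving gives a_0 = 0, a_1 = 18/5, a_2 = -1, so
  g(x) = -x^2 + 18*x/5.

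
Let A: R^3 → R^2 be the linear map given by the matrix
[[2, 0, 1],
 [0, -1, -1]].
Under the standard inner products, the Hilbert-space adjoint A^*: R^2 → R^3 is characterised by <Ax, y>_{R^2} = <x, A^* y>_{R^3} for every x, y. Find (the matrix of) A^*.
A^* = A^T =
[[2, 0],
 [0, -1],
 [1, -1]]

For real matrices with standard dot products, the defining identity <Ax, y> = <x, A^* y> gives (Ax)^T y = x^T (A^*) y, i.e. x^T A^T y = x^T (A^*) y. Since this holds for all x, y, we must have A^* = A^T. Therefore
A^* =
[[2, 0],
 [0, -1],
 [1, -1]].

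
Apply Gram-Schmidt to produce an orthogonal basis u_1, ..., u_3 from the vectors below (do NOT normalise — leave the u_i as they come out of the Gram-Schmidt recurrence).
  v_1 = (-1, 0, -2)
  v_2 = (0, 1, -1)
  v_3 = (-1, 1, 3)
Orthogonal basis:
  u_1 = (-1, 0, -2)
  u_2 = (2/5, 1, -1/5)
  u_3 = (-2, 1, 1)

Apply the Gram-Schmidt recurrence
  u_1 = v_1
  u_i = v_i − Σ_{j<i} ((v_i · u_j) / (u_j · u_j)) · u_j.

Step by step this gives:
  u_1 = (-1, 0, -2)
  u_2 = (2/5, 1, -1/5)
  u_3 = (-2, 1, 1)

Orthogonality check:
  u_2 · u_1 = 0 (should be 0)
  u_3 · u_1 = 0 (should be 0)
  u_3 · u_2 = 0 (should be 0)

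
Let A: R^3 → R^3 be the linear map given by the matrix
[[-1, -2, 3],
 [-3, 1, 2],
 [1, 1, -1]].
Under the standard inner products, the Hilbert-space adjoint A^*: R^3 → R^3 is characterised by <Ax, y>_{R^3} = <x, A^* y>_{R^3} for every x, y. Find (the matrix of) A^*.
A^* = A^T =
[[-1, -3, 1],
 [-2, 1, 1],
 [3, 2, -1]]

For real matrices with standard dot products, the defining identity <Ax, y> = <x, A^* y> gives (Ax)^T y = x^T (A^*) y, i.e. x^T A^T y = x^T (A^*) y. Since this holds for all x, y, we must have A^* = A^T. Therefore
A^* =
[[-1, -3, 1],
 [-2, 1, 1],
 [3, 2, -1]].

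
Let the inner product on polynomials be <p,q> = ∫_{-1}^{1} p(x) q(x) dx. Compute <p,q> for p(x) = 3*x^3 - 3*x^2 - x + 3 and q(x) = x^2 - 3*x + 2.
<p,q> = 36/5

Expand the product: p(x)·q(x) = 3*x^5 - 12*x^4 + 14*x^3 - 11*x + 6.
∫_{-1}^{1} of each monomial x^k gives [2/(k+1) if k even, 0 if k odd]. Integrating term-by-term (or equivalently evaluating the antiderivative F(x) = x^6/2 - 12*x^5/5 + 7*x^4/2 - 11*x^2/2 + 6*x at the endpoints):
  F(1) − F(−1) = 21/10 − (-51/10) = 36/5.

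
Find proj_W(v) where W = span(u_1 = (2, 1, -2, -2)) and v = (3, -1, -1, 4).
proj_W(v) = (-2/13, -1/13, 2/13, 2/13)

Set up U = [u_1 | ... | u_1] ∈ R^(4×1). The projector onto W = col(U) is P = U (U^T U)^(-1) U^T.
Compute U^T U =
  [13],
and U^T v = (-1).
Solve U^T U · c = U^T v for the coefficients: c = (-1/13). The projection is proj_W(v) = U c.
Check: (v - proj_W(v)) · u_1 = 0  (should be 0).
Result: proj_W(v) = (-2/13, -1/13, 2/13, 2/13).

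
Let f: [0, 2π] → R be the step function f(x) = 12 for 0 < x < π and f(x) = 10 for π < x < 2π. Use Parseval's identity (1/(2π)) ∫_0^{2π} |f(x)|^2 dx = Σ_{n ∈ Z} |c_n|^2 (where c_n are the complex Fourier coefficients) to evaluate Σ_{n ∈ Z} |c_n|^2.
Σ |c_n|^2 = 122

Parseval equates the L^2 energy of f (normalised by 1/(2π)) with the ℓ^2 sum of its Fourier coefficients: (1/(2π)) ∫_0^{2π} |f|^2 = Σ |c_n|^2.
Compute the left side: (1/(2π)) [∫_0^π 12^2 dx + ∫_π^{2π} 10^2 dx] = (1/(2π)) · (144π + 100π) = (144 + 100)/2 = 122.
So Σ_{n ∈ Z} |c_n|^2 = 122.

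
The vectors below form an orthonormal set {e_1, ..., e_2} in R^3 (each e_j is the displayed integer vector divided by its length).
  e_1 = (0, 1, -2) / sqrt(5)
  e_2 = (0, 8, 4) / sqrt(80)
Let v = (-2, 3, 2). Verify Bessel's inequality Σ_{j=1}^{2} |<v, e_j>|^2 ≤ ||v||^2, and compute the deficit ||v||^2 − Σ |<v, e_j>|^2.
Σ |<v, e_j>|^2 = 13; ||v||^2 = 17; deficit = 4

Write each e_j = u_j / sqrt(<u_j, u_j>) where u_j is the displayed integer vector. Then <v, e_j> = <v, u_j> / sqrt(<u_j, u_j>), so |<v, e_j>|^2 = <v, u_j>^2 / <u_j, u_j>.
Coefficients: <v, e_1> = -1/sqrt(5), <v, e_2> = 32/sqrt(80).
Square and sum: Σ |<v, e_j>|^2 = 13.
Compute ||v||^2 = v·v = 17.
Deficit = 17 − 13 = 4 ≥ 0, confirming Bessel's inequality. (The deficit equals ||v − Σ <v,e_j> e_j||^2, the squared distance from v to span{e_j}.)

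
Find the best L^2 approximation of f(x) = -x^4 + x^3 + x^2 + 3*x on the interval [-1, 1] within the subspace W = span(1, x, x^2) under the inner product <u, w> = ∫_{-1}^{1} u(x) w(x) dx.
g(x) = x^2/7 + 18*x/5 + 3/35

The best approximation g ∈ W is the orthogonal projection of f onto W. Writing g = a_0 + a_1 x + a_2 x^2, the coefficients solve the normal equations G · a = b where
  G_{ij} = <φ_i, φ_j> and b_i = <f, φ_i>, with φ_0 = 1, φ_1 = x, φ_2 = x^2.
G =
  [2, 0, 2/3]
  [0, 2/3, 0]
  [2/3, 0, 2/5],
b = (4/15, 12/5, 4/35).
Solving gives a_0 = 3/35, a_1 = 18/5, a_2 = 1/7, so
  g(x) = x^2/7 + 18*x/5 + 3/35.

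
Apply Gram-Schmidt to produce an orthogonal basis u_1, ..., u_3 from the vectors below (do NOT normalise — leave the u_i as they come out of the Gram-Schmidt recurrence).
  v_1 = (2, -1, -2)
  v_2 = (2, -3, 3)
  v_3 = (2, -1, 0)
Orthogonal basis:
  u_1 = (2, -1, -2)
  u_2 = (16/9, -26/9, 29/9)
  u_3 = (72/197, 80/197, 32/197)

Apply the Gram-Schmidt recurrence
  u_1 = v_1
  u_i = v_i − Σ_{j<i} ((v_i · u_j) / (u_j · u_j)) · u_j.

Step by step this gives:
  u_1 = (2, -1, -2)
  u_2 = (16/9, -26/9, 29/9)
  u_3 = (72/197, 80/197, 32/197)

Orthogonality check:
  u_2 · u_1 = 0 (should be 0)
  u_3 · u_1 = 0 (should be 0)
  u_3 · u_2 = 0 (should be 0)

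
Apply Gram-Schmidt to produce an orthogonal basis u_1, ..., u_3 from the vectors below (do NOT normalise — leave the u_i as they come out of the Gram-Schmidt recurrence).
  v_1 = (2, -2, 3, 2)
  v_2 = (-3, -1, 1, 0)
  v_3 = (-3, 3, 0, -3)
Orthogonal basis:
  u_1 = (2, -2, 3, 2)
  u_2 = (-61/21, -23/21, 8/7, 2/21)
  u_3 = (9/115, 9/5, 234/115, -153/115)

Apply the Gram-Schmidt recurrence
  u_1 = v_1
  u_i = v_i − Σ_{j<i} ((v_i · u_j) / (u_j · u_j)) · u_j.

Step by step this gives:
  u_1 = (2, -2, 3, 2)
  u_2 = (-61/21, -23/21, 8/7, 2/21)
  u_3 = (9/115, 9/5, 234/115, -153/115)

Orthogonality check:
  u_2 · u_1 = 0 (should be 0)
  u_3 · u_1 = 0 (should be 0)
  u_3 · u_2 = 0 (should be 0)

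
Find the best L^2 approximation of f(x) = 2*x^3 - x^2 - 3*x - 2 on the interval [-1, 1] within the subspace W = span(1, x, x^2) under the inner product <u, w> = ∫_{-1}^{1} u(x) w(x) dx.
g(x) = -x^2 - 9*x/5 - 2

The best approximation g ∈ W is the orthogonal projection of f onto W. Writing g = a_0 + a_1 x + a_2 x^2, the coefficients solve the normal equations G · a = b where
  G_{ij} = <φ_i, φ_j> and b_i = <f, φ_i>, with φ_0 = 1, φ_1 = x, φ_2 = x^2.
G =
  [2, 0, 2/3]
  [0, 2/3, 0]
  [2/3, 0, 2/5],
b = (-14/3, -6/5, -26/15).
Solving gives a_0 = -2, a_1 = -9/5, a_2 = -1, so
  g(x) = -x^2 - 9*x/5 - 2.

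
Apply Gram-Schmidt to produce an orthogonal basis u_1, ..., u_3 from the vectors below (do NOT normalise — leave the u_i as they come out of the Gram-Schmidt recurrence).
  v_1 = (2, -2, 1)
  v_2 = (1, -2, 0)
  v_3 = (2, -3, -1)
Orthogonal basis:
  u_1 = (2, -2, 1)
  u_2 = (-1/3, -2/3, -2/3)
  u_3 = (2/3, 1/3, -2/3)

Apply the Gram-Schmidt recurrence
  u_1 = v_1
  u_i = v_i − Σ_{j<i} ((v_i · u_j) / (u_j · u_j)) · u_j.

Step by step this gives:
  u_1 = (2, -2, 1)
  u_2 = (-1/3, -2/3, -2/3)
  u_3 = (2/3, 1/3, -2/3)

Orthogonality check:
  u_2 · u_1 = 0 (should be 0)
  u_3 · u_1 = 0 (should be 0)
  u_3 · u_2 = 0 (should be 0)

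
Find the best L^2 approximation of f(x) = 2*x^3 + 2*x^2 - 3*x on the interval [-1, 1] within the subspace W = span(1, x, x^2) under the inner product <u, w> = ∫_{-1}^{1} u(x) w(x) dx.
g(x) = 2*x^2 - 9*x/5

The best approximation g ∈ W is the orthogonal projection of f onto W. Writing g = a_0 + a_1 x + a_2 x^2, the coefficients solve the normal equations G · a = b where
  G_{ij} = <φ_i, φ_j> and b_i = <f, φ_i>, with φ_0 = 1, φ_1 = x, φ_2 = x^2.
G =
  [2, 0, 2/3]
  [0, 2/3, 0]
  [2/3, 0, 2/5],
b = (4/3, -6/5, 4/5).
Solving gives a_0 = 0, a_1 = -9/5, a_2 = 2, so
  g(x) = 2*x^2 - 9*x/5.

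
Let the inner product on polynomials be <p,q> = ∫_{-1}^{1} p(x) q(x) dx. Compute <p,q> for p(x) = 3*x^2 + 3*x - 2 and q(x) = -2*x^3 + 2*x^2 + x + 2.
<p,q> = -14/3

Expand the product: p(x)·q(x) = -6*x^5 + 13*x^3 + 5*x^2 + 4*x - 4.
∫_{-1}^{1} of each monomial x^k gives [2/(k+1) if k even, 0 if k odd]. Integrating term-by-term (or equivalently evaluating the antiderivative F(x) = -x^6 + 13*x^4/4 + 5*x^3/3 + 2*x^2 - 4*x at the endpoints):
  F(1) − F(−1) = 23/12 − (79/12) = -14/3.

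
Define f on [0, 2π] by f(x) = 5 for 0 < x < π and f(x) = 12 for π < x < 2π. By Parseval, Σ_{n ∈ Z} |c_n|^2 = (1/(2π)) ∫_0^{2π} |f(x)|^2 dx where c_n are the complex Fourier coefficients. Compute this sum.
Σ |c_n|^2 = 169/2

Parseval equates the L^2 energy of f (normalised by 1/(2π)) with the ℓ^2 sum of its Fourier coefficients: (1/(2π)) ∫_0^{2π} |f|^2 = Σ |c_n|^2.
Compute the left side: (1/(2π)) [∫_0^π 5^2 dx + ∫_π^{2π} 12^2 dx] = (1/(2π)) · (25π + 144π) = (25 + 144)/2 = 169/2.
So Σ_{n ∈ Z} |c_n|^2 = 169/2.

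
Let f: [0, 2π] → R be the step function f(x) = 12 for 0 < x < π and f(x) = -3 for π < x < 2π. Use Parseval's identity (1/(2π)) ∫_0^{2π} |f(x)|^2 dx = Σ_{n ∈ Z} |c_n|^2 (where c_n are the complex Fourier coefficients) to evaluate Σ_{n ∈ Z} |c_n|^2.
Σ |c_n|^2 = 153/2

Parseval equates the L^2 energy of f (normalised by 1/(2π)) with the ℓ^2 sum of its Fourier coefficients: (1/(2π)) ∫_0^{2π} |f|^2 = Σ |c_n|^2.
Compute the left side: (1/(2π)) [∫_0^π 12^2 dx + ∫_π^{2π} (-3)^2 dx] = (1/(2π)) · (144π + 9π) = (144 + 9)/2 = 153/2.
So Σ_{n ∈ Z} |c_n|^2 = 153/2.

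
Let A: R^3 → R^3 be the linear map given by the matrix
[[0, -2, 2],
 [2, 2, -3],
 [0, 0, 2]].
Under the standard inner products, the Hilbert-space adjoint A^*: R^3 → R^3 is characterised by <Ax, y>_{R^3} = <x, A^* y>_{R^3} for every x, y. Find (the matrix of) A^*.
A^* = A^T =
[[0, 2, 0],
 [-2, 2, 0],
 [2, -3, 2]]

For real matrices with standard dot products, the defining identity <Ax, y> = <x, A^* y> gives (Ax)^T y = x^T (A^*) y, i.e. x^T A^T y = x^T (A^*) y. Since this holds for all x, y, we must have A^* = A^T. Therefore
A^* =
[[0, 2, 0],
 [-2, 2, 0],
 [2, -3, 2]].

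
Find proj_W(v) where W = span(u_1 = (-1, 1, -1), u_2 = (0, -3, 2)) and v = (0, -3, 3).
proj_W(v) = (3/14, -24/7, 33/14)

Set up U = [u_1 | ... | u_2] ∈ R^(3×2). The projector onto W = col(U) is P = U (U^T U)^(-1) U^T.
Compute U^T U =
  [3, -5]
  [-5, 13],
and U^T v = (-6, 15).
Solve U^T U · c = U^T v for the coefficients: c = (-3/14, 15/14). The projection is proj_W(v) = U c.
Check: (v - proj_W(v)) · u_1 = 0  (should be 0).
Check: (v - proj_W(v)) · u_2 = 0  (should be 0).
Result: proj_W(v) = (3/14, -24/7, 33/14).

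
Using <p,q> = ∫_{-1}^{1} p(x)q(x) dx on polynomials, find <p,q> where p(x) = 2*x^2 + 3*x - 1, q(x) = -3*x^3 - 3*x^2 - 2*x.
<p,q> = -8

Expand the product: p(x)·q(x) = -6*x^5 - 15*x^4 - 10*x^3 - 3*x^2 + 2*x.
∫_{-1}^{1} of each monomial x^k gives [2/(k+1) if k even, 0 if k odd]. Integrating term-by-term (or equivalently evaluating the antiderivative F(x) = -x^6 - 3*x^5 - 5*x^4/2 - x^3 + x^2 at the endpoints):
  F(1) − F(−1) = -13/2 − (3/2) = -8.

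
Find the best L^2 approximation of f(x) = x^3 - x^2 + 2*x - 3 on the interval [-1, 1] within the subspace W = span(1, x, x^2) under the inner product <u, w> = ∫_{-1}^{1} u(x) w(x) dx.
g(x) = -x^2 + 13*x/5 - 3

The best approximation g ∈ W is the orthogonal projection of f onto W. Writing g = a_0 + a_1 x + a_2 x^2, the coefficients solve the normal equations G · a = b where
  G_{ij} = <φ_i, φ_j> and b_i = <f, φ_i>, with φ_0 = 1, φ_1 = x, φ_2 = x^2.
G =
  [2, 0, 2/3]
  [0, 2/3, 0]
  [2/3, 0, 2/5],
b = (-20/3, 26/15, -12/5).
Solving gives a_0 = -3, a_1 = 13/5, a_2 = -1, so
  g(x) = -x^2 + 13*x/5 - 3.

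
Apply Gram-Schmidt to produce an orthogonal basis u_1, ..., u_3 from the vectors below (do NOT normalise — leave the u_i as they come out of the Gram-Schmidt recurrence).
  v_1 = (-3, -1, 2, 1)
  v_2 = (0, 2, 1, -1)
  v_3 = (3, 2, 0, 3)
Orthogonal basis:
  u_1 = (-3, -1, 2, 1)
  u_2 = (-1/5, 29/15, 17/15, -14/15)
  u_3 = (126/89, 117/89, 87/89, 321/89)

Apply the Gram-Schmidt recurrence
  u_1 = v_1
  u_i = v_i − Σ_{j<i} ((v_i · u_j) / (u_j · u_j)) · u_j.

Step by step this gives:
  u_1 = (-3, -1, 2, 1)
  u_2 = (-1/5, 29/15, 17/15, -14/15)
  u_3 = (126/89, 117/89, 87/89, 321/89)

Orthogonality check:
  u_2 · u_1 = 0 (should be 0)
  u_3 · u_1 = 0 (should be 0)
  u_3 · u_2 = 0 (should be 0)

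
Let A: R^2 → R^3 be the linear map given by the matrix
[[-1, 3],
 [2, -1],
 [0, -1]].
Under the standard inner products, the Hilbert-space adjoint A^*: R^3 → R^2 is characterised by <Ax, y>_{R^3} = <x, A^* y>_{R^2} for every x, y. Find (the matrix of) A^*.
A^* = A^T =
[[-1, 2, 0],
 [3, -1, -1]]

For real matrices with standard dot products, the defining identity <Ax, y> = <x, A^* y> gives (Ax)^T y = x^T (A^*) y, i.e. x^T A^T y = x^T (A^*) y. Since this holds for all x, y, we must have A^* = A^T. Therefore
A^* =
[[-1, 2, 0],
 [3, -1, -1]].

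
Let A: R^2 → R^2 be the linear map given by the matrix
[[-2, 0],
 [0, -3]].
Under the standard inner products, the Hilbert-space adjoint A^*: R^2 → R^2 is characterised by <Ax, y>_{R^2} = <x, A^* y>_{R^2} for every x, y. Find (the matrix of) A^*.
A^* = A^T =
[[-2, 0],
 [0, -3]]

For real matrices with standard dot products, the defining identity <Ax, y> = <x, A^* y> gives (Ax)^T y = x^T (A^*) y, i.e. x^T A^T y = x^T (A^*) y. Since this holds for all x, y, we must have A^* = A^T. Therefore
A^* =
[[-2, 0],
 [0, -3]].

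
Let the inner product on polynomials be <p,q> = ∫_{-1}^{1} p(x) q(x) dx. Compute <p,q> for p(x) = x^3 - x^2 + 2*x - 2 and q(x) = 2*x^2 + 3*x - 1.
<p,q> = 32/5

Expand the product: p(x)·q(x) = 2*x^5 + x^4 + 3*x^2 - 8*x + 2.
∫_{-1}^{1} of each monomial x^k gives [2/(k+1) if k even, 0 if k odd]. Integrating term-by-term (or equivalently evaluating the antiderivative F(x) = x^6/3 + x^5/5 + x^3 - 4*x^2 + 2*x at the endpoints):
  F(1) − F(−1) = -7/15 − (-103/15) = 32/5.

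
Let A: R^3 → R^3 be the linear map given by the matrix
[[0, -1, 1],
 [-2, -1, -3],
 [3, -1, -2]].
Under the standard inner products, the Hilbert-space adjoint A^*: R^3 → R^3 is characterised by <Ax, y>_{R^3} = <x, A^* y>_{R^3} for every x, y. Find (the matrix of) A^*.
A^* = A^T =
[[0, -2, 3],
 [-1, -1, -1],
 [1, -3, -2]]

For real matrices with standard dot products, the defining identity <Ax, y> = <x, A^* y> gives (Ax)^T y = x^T (A^*) y, i.e. x^T A^T y = x^T (A^*) y. Since this holds for all x, y, we must have A^* = A^T. Therefore
A^* =
[[0, -2, 3],
 [-1, -1, -1],
 [1, -3, -2]].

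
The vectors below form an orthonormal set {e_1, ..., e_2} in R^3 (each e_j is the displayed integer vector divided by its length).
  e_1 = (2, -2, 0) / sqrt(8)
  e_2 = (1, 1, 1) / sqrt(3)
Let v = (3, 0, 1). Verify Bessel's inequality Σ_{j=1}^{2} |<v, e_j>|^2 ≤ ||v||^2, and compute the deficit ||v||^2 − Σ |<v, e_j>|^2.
Σ |<v, e_j>|^2 = 59/6; ||v||^2 = 10; deficit = 1/6

Write each e_j = u_j / sqrt(<u_j, u_j>) where u_j is the displayed integer vector. Then <v, e_j> = <v, u_j> / sqrt(<u_j, u_j>), so |<v, e_j>|^2 = <v, u_j>^2 / <u_j, u_j>.
Coefficients: <v, e_1> = 6/sqrt(8), <v, e_2> = 4/sqrt(3).
Square and sum: Σ |<v, e_j>|^2 = 59/6.
Compute ||v||^2 = v·v = 10.
Deficit = 10 − 59/6 = 1/6 ≥ 0, confirming Bessel's inequality. (The deficit equals ||v − Σ <v,e_j> e_j||^2, the squared distance from v to span{e_j}.)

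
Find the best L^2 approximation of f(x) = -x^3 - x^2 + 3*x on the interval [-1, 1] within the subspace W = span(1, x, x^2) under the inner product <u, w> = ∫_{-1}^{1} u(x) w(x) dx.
g(x) = -x^2 + 12*x/5

The best approximation g ∈ W is the orthogonal projection of f onto W. Writing g = a_0 + a_1 x + a_2 x^2, the coefficients solve the normal equations G · a = b where
  G_{ij} = <φ_i, φ_j> and b_i = <f, φ_i>, with φ_0 = 1, φ_1 = x, φ_2 = x^2.
G =
  [2, 0, 2/3]
  [0, 2/3, 0]
  [2/3, 0, 2/5],
b = (-2/3, 8/5, -2/5).
Solving gives a_0 = 0, a_1 = 12/5, a_2 = -1, so
  g(x) = -x^2 + 12*x/5.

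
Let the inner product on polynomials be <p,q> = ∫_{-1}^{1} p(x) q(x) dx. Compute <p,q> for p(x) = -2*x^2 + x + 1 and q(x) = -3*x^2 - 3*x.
<p,q> = -8/5

Expand the product: p(x)·q(x) = 6*x^4 + 3*x^3 - 6*x^2 - 3*x.
∫_{-1}^{1} of each monomial x^k gives [2/(k+1) if k even, 0 if k odd]. Integrating term-by-term (or equivalently evaluating the antiderivative F(x) = 6*x^5/5 + 3*x^4/4 - 2*x^3 - 3*x^2/2 at the endpoints):
  F(1) − F(−1) = -31/20 − (1/20) = -8/5.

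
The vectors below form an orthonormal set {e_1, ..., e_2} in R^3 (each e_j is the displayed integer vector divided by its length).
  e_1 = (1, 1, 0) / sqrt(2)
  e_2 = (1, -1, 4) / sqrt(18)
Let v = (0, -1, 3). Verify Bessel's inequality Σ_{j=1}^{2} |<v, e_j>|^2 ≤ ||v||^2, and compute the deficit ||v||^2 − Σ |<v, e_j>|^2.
Σ |<v, e_j>|^2 = 89/9; ||v||^2 = 10; deficit = 1/9

Write each e_j = u_j / sqrt(<u_j, u_j>) where u_j is the displayed integer vector. Then <v, e_j> = <v, u_j> / sqrt(<u_j, u_j>), so |<v, e_j>|^2 = <v, u_j>^2 / <u_j, u_j>.
Coefficients: <v, e_1> = -1/sqrt(2), <v, e_2> = 13/sqrt(18).
Square and sum: Σ |<v, e_j>|^2 = 89/9.
Compute ||v||^2 = v·v = 10.
Deficit = 10 − 89/9 = 1/9 ≥ 0, confirming Bessel's inequality. (The deficit equals ||v − Σ <v,e_j> e_j||^2, the squared distance from v to span{e_j}.)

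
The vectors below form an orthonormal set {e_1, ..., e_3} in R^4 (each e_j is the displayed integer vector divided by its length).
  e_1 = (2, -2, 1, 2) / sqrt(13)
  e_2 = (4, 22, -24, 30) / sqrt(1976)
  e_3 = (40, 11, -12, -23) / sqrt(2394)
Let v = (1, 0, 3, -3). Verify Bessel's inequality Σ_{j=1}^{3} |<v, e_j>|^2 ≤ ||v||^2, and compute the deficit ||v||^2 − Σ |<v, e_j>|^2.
Σ |<v, e_j>|^2 = 941/63; ||v||^2 = 19; deficit = 256/63

Write each e_j = u_j / sqrt(<u_j, u_j>) where u_j is the displayed integer vector. Then <v, e_j> = <v, u_j> / sqrt(<u_j, u_j>), so |<v, e_j>|^2 = <v, u_j>^2 / <u_j, u_j>.
Coefficients: <v, e_1> = -1/sqrt(13), <v, e_2> = -158/sqrt(1976), <v, e_3> = 73/sqrt(2394).
Square and sum: Σ |<v, e_j>|^2 = 941/63.
Compute ||v||^2 = v·v = 19.
Deficit = 19 − 941/63 = 256/63 ≥ 0, confirming Bessel's inequality. (The deficit equals ||v − Σ <v,e_j> e_j||^2, the squared distance from v to span{e_j}.)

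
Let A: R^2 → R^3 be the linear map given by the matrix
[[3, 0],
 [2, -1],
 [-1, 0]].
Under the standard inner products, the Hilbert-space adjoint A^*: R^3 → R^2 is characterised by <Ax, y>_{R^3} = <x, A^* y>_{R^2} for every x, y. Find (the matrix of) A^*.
A^* = A^T =
[[3, 2, -1],
 [0, -1, 0]]

For real matrices with standard dot products, the defining identity <Ax, y> = <x, A^* y> gives (Ax)^T y = x^T (A^*) y, i.e. x^T A^T y = x^T (A^*) y. Since this holds for all x, y, we must have A^* = A^T. Therefore
A^* =
[[3, 2, -1],
 [0, -1, 0]].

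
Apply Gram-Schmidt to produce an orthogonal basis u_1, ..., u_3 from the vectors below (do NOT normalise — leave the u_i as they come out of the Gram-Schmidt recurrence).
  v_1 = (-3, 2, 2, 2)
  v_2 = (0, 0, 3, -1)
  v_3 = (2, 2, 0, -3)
Orthogonal basis:
  u_1 = (-3, 2, 2, 2)
  u_2 = (4/7, -8/21, 55/21, -29/21)
  u_3 = (56/97, 286/97, -101/194, -303/194)

Apply the Gram-Schmidt recurrence
  u_1 = v_1
  u_i = v_i − Σ_{j<i} ((v_i · u_j) / (u_j · u_j)) · u_j.

Step by step this gives:
  u_1 = (-3, 2, 2, 2)
  u_2 = (4/7, -8/21, 55/21, -29/21)
  u_3 = (56/97, 286/97, -101/194, -303/194)

Orthogonality check:
  u_2 · u_1 = 0 (should be 0)
  u_3 · u_1 = 0 (should be 0)
  u_3 · u_2 = 0 (should be 0)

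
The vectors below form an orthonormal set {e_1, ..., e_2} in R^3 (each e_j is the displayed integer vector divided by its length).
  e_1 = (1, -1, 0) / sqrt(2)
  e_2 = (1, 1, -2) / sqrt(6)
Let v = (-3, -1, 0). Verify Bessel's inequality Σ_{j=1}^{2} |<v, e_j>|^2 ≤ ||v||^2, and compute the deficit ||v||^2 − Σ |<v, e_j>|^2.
Σ |<v, e_j>|^2 = 14/3; ||v||^2 = 10; deficit = 16/3

Write each e_j = u_j / sqrt(<u_j, u_j>) where u_j is the displayed integer vector. Then <v, e_j> = <v, u_j> / sqrt(<u_j, u_j>), so |<v, e_j>|^2 = <v, u_j>^2 / <u_j, u_j>.
Coefficients: <v, e_1> = -2/sqrt(2), <v, e_2> = -4/sqrt(6).
Square and sum: Σ |<v, e_j>|^2 = 14/3.
Compute ||v||^2 = v·v = 10.
Deficit = 10 − 14/3 = 16/3 ≥ 0, confirming Bessel's inequality. (The deficit equals ||v − Σ <v,e_j> e_j||^2, the squared distance from v to span{e_j}.)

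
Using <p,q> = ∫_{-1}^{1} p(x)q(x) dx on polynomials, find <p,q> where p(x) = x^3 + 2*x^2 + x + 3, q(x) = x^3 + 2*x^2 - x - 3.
<p,q> = -1762/105

Expand the product: p(x)·q(x) = x^6 + 4*x^5 + 4*x^4 - x^2 - 6*x - 9.
∫_{-1}^{1} of each monomial x^k gives [2/(k+1) if k even, 0 if k odd]. Integrating term-by-term (or equivalently evaluating the antiderivative F(x) = x^7/7 + 2*x^6/3 + 4*x^5/5 - x^3/3 - 3*x^2 - 9*x at the endpoints):
  F(1) − F(−1) = -1126/105 − (212/35) = -1762/105.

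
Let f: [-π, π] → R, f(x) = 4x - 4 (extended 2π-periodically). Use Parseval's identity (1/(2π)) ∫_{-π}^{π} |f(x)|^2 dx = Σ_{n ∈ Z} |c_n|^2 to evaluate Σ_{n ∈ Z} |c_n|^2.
Σ |c_n|^2 = 16π^2/3 + 16

Expand and integrate term by term over [-π, π]:
  ∫ (4x)^2 dx = 16·(2π^3/3); ∫ 2·4·(-4)·x dx = 0 (odd integrand); ∫ (-4)^2 dx = 16·2π.
So (1/(2π)) ∫_{-π}^{π} (4x - 4)^2 dx = 16π^2/3 + 16 = 16π^2/3 + 16.
Parseval ⇒ Σ |c_n|^2 = 16π^2/3 + 16.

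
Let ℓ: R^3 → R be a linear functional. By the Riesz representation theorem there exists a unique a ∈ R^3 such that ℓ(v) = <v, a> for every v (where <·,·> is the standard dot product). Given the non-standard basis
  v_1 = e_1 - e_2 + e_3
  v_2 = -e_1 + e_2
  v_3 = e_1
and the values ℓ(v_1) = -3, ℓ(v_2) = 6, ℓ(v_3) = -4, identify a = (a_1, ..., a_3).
a = (-4, 2, 3)

Write a = (a_1, ..., a_3) in the standard basis. For each basis vector v_i, ℓ(v_i) = <v_i, a> is a linear equation in the a_j's. Collect the n equations into a matrix system V a = ℓ, where row i of V is v_i (expressed in the standard basis). Since V is invertible (lower-triangular with 1s on the diagonal, up to permutation), solve by back-substitution:
  V =
[[1, -1, 1],
 [-1, 1, 0],
 [1, 0, 0]]
  V a = (-3, 6, -4)
Solving gives a = (-4, 2, 3).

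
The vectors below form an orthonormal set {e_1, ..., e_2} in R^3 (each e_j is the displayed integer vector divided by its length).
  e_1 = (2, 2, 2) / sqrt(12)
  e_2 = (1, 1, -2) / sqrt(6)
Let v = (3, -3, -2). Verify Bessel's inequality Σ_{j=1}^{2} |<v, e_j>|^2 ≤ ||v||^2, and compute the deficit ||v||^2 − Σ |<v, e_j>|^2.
Σ |<v, e_j>|^2 = 4; ||v||^2 = 22; deficit = 18

Write each e_j = u_j / sqrt(<u_j, u_j>) where u_j is the displayed integer vector. Then <v, e_j> = <v, u_j> / sqrt(<u_j, u_j>), so |<v, e_j>|^2 = <v, u_j>^2 / <u_j, u_j>.
Coefficients: <v, e_1> = -4/sqrt(12), <v, e_2> = 4/sqrt(6).
Square and sum: Σ |<v, e_j>|^2 = 4.
Compute ||v||^2 = v·v = 22.
Deficit = 22 − 4 = 18 ≥ 0, confirming Bessel's inequality. (The deficit equals ||v − Σ <v,e_j> e_j||^2, the squared distance from v to span{e_j}.)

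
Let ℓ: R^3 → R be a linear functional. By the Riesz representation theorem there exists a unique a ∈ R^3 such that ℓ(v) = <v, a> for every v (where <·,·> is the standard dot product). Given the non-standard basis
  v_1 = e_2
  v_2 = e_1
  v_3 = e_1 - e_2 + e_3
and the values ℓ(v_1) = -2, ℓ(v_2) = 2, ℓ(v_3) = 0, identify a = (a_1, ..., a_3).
a = (2, -2, -4)

Write a = (a_1, ..., a_3) in the standard basis. For each basis vector v_i, ℓ(v_i) = <v_i, a> is a linear equation in the a_j's. Collect the n equations into a matrix system V a = ℓ, where row i of V is v_i (expressed in the standard basis). Since V is invertible (lower-triangular with 1s on the diagonal, up to permutation), solve by back-substitution:
  V =
[[0, 1, 0],
 [1, 0, 0],
 [1, -1, 1]]
  V a = (-2, 2, 0)
Solving gives a = (2, -2, -4).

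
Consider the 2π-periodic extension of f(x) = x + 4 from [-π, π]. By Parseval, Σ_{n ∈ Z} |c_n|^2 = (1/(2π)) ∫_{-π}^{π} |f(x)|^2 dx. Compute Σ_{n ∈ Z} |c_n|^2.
Σ |c_n|^2 = π^2/3 + 16

Expand and integrate term by term over [-π, π]:
  ∫ (x)^2 dx = 1·(2π^3/3); ∫ 2·1·(4)·x dx = 0 (odd integrand); ∫ 4^2 dx = 16·2π.
So (1/(2π)) ∫_{-π}^{π} (x + 4)^2 dx = 1π^2/3 + 16 = π^2/3 + 16.
Parseval ⇒ Σ |c_n|^2 = π^2/3 + 16.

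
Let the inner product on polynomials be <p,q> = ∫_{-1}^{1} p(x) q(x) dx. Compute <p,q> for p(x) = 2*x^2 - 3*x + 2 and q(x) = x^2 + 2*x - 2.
<p,q> = -188/15

Expand the product: p(x)·q(x) = 2*x^4 + x^3 - 8*x^2 + 10*x - 4.
∫_{-1}^{1} of each monomial x^k gives [2/(k+1) if k even, 0 if k odd]. Integrating term-by-term (or equivalently evaluating the antiderivative F(x) = 2*x^5/5 + x^4/4 - 8*x^3/3 + 5*x^2 - 4*x at the endpoints):
  F(1) − F(−1) = -61/60 − (691/60) = -188/15.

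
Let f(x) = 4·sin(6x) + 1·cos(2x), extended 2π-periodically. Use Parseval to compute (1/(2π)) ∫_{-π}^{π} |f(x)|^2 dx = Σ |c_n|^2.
Σ |c_n|^2 = 17/2

Expand |f|^2 and use orthogonality of {sin(nx), cos(mx)} on [-π, π]:
  ∫_{-π}^{π} sin(nx)^2 dx = π, ∫ cos(mx)^2 dx = π, and cross terms integrate to 0.
So ∫_{-π}^{π} f(x)^2 dx = 4^2 · π + 1^2 · π = (16 + 1)π.
Divide by 2π: (16 + 1)/2 = 17/2.
By Parseval, this equals Σ |c_n|^2.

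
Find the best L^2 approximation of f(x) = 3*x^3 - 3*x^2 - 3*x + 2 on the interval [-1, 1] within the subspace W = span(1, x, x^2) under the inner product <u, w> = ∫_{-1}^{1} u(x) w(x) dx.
g(x) = -3*x^2 - 6*x/5 + 2

The best approximation g ∈ W is the orthogonal projection of f onto W. Writing g = a_0 + a_1 x + a_2 x^2, the coefficients solve the normal equations G · a = b where
  G_{ij} = <φ_i, φ_j> and b_i = <f, φ_i>, with φ_0 = 1, φ_1 = x, φ_2 = x^2.
G =
  [2, 0, 2/3]
  [0, 2/3, 0]
  [2/3, 0, 2/5],
b = (2, -4/5, 2/15).
Solving gives a_0 = 2, a_1 = -6/5, a_2 = -3, so
  g(x) = -3*x^2 - 6*x/5 + 2.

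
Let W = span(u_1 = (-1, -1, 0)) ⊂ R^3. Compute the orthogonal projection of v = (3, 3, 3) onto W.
proj_W(v) = (3, 3, 0)

Set up U = [u_1 | ... | u_1] ∈ R^(3×1). The projector onto W = col(U) is P = U (U^T U)^(-1) U^T.
Compute U^T U =
  [2],
and U^T v = (-6).
Solve U^T U · c = U^T v for the coefficients: c = (-3). The projection is proj_W(v) = U c.
Check: (v - proj_W(v)) · u_1 = 0  (should be 0).
Result: proj_W(v) = (3, 3, 0).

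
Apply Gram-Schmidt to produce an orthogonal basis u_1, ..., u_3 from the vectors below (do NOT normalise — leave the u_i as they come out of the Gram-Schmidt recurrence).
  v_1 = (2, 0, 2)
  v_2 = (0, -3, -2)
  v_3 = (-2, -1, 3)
Orthogonal basis:
  u_1 = (2, 0, 2)
  u_2 = (1, -3, -1)
  u_3 = (-51/22, -17/11, 51/22)

Apply the Gram-Schmidt recurrence
  u_1 = v_1
  u_i = v_i − Σ_{j<i} ((v_i · u_j) / (u_j · u_j)) · u_j.

Step by step this gives:
  u_1 = (2, 0, 2)
  u_2 = (1, -3, -1)
  u_3 = (-51/22, -17/11, 51/22)

Orthogonality check:
  u_2 · u_1 = 0 (should be 0)
  u_3 · u_1 = 0 (should be 0)
  u_3 · u_2 = 0 (should be 0)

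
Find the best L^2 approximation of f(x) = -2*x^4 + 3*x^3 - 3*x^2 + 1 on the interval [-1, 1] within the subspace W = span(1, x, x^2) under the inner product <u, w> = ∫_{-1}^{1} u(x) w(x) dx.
g(x) = -33*x^2/7 + 9*x/5 + 41/35

The best approximation g ∈ W is the orthogonal projection of f onto W. Writing g = a_0 + a_1 x + a_2 x^2, the coefficients solve the normal equations G · a = b where
  G_{ij} = <φ_i, φ_j> and b_i = <f, φ_i>, with φ_0 = 1, φ_1 = x, φ_2 = x^2.
G =
  [2, 0, 2/3]
  [0, 2/3, 0]
  [2/3, 0, 2/5],
b = (-4/5, 6/5, -116/105).
Solving gives a_0 = 41/35, a_1 = 9/5, a_2 = -33/7, so
  g(x) = -33*x^2/7 + 9*x/5 + 41/35.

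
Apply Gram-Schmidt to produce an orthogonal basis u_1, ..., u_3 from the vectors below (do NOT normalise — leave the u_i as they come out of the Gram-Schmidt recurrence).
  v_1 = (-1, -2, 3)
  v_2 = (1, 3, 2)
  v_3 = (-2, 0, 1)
Orthogonal basis:
  u_1 = (-1, -2, 3)
  u_2 = (13/14, 20/7, 31/14)
  u_3 = (-5/3, 25/39, -5/39)

Apply the Gram-Schmidt recurrence
  u_1 = v_1
  u_i = v_i − Σ_{j<i} ((v_i · u_j) / (u_j · u_j)) · u_j.

Step by step this gives:
  u_1 = (-1, -2, 3)
  u_2 = (13/14, 20/7, 31/14)
  u_3 = (-5/3, 25/39, -5/39)

Orthogonality check:
  u_2 · u_1 = 0 (should be 0)
  u_3 · u_1 = 0 (should be 0)
  u_3 · u_2 = 0 (should be 0)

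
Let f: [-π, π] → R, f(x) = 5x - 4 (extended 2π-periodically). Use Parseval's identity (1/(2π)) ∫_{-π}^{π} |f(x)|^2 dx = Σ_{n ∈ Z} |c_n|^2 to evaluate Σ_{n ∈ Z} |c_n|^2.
Σ |c_n|^2 = 25π^2/3 + 16

Expand and integrate term by term over [-π, π]:
  ∫ (5x)^2 dx = 25·(2π^3/3); ∫ 2·5·(-4)·x dx = 0 (odd integrand); ∫ (-4)^2 dx = 16·2π.
So (1/(2π)) ∫_{-π}^{π} (5x - 4)^2 dx = 25π^2/3 + 16 = 25π^2/3 + 16.
Parseval ⇒ Σ |c_n|^2 = 25π^2/3 + 16.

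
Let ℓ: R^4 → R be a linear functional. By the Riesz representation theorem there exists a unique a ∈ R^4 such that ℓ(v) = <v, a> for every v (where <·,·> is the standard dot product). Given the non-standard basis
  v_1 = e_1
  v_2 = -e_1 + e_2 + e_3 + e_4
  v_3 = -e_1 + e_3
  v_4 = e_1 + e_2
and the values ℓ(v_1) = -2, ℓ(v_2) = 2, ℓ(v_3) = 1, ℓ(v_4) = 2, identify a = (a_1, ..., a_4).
a = (-2, 4, -1, -3)

Write a = (a_1, ..., a_4) in the standard basis. For each basis vector v_i, ℓ(v_i) = <v_i, a> is a linear equation in the a_j's. Collect the n equations into a matrix system V a = ℓ, where row i of V is v_i (expressed in the standard basis). Since V is invertible (lower-triangular with 1s on the diagonal, up to permutation), solve by back-substitution:
  V =
[[1, 0, 0, 0],
 [-1, 1, 1, 1],
 [-1, 0, 1, 0],
 [1, 1, 0, 0]]
  V a = (-2, 2, 1, 2)
Solving gives a = (-2, 4, -1, -3).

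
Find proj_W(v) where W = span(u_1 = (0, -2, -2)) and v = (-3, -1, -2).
proj_W(v) = (0, -3/2, -3/2)

Set up U = [u_1 | ... | u_1] ∈ R^(3×1). The projector onto W = col(U) is P = U (U^T U)^(-1) U^T.
Compute U^T U =
  [8],
and U^T v = (6).
Solve U^T U · c = U^T v for the coefficients: c = (3/4). The projection is proj_W(v) = U c.
Check: (v - proj_W(v)) · u_1 = 0  (should be 0).
Result: proj_W(v) = (0, -3/2, -3/2).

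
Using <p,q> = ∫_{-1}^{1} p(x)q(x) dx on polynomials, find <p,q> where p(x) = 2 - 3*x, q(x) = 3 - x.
<p,q> = 14

Expand the product: p(x)·q(x) = 3*x^2 - 11*x + 6.
∫_{-1}^{1} of each monomial x^k gives [2/(k+1) if k even, 0 if k odd]. Integrating term-by-term (or equivalently evaluating the antiderivative F(x) = x^3 - 11*x^2/2 + 6*x at the endpoints):
  F(1) − F(−1) = 3/2 − (-25/2) = 14.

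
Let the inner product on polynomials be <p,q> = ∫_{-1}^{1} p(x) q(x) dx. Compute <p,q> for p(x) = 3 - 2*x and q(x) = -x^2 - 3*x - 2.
<p,q> = -10

Expand the product: p(x)·q(x) = 2*x^3 + 3*x^2 - 5*x - 6.
∫_{-1}^{1} of each monomial x^k gives [2/(k+1) if k even, 0 if k odd]. Integrating term-by-term (or equivalently evaluating the antiderivative F(x) = x^4/2 + x^3 - 5*x^2/2 - 6*x at the endpoints):
  F(1) − F(−1) = -7 − (3) = -10.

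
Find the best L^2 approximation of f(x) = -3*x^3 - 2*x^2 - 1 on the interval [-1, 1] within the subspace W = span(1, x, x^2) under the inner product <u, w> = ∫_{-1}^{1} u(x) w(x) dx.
g(x) = -2*x^2 - 9*x/5 - 1

The best approximation g ∈ W is the orthogonal projection of f onto W. Writing g = a_0 + a_1 x + a_2 x^2, the coefficients solve the normal equations G · a = b where
  G_{ij} = <φ_i, φ_j> and b_i = <f, φ_i>, with φ_0 = 1, φ_1 = x, φ_2 = x^2.
G =
  [2, 0, 2/3]
  [0, 2/3, 0]
  [2/3, 0, 2/5],
b = (-10/3, -6/5, -22/15).
Solving gives a_0 = -1, a_1 = -9/5, a_2 = -2, so
  g(x) = -2*x^2 - 9*x/5 - 1.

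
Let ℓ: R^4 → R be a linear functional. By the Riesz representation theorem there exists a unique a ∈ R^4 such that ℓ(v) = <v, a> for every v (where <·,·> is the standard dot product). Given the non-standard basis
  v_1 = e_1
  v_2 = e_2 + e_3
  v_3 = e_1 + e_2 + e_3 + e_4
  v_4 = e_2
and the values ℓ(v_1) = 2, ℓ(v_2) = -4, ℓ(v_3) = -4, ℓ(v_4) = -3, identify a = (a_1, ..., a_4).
a = (2, -3, -1, -2)

Write a = (a_1, ..., a_4) in the standard basis. For each basis vector v_i, ℓ(v_i) = <v_i, a> is a linear equation in the a_j's. Collect the n equations into a matrix system V a = ℓ, where row i of V is v_i (expressed in the standard basis). Since V is invertible (lower-triangular with 1s on the diagonal, up to permutation), solve by back-substitution:
  V =
[[1, 0, 0, 0],
 [0, 1, 1, 0],
 [1, 1, 1, 1],
 [0, 1, 0, 0]]
  V a = (2, -4, -4, -3)
Solving gives a = (2, -3, -1, -2).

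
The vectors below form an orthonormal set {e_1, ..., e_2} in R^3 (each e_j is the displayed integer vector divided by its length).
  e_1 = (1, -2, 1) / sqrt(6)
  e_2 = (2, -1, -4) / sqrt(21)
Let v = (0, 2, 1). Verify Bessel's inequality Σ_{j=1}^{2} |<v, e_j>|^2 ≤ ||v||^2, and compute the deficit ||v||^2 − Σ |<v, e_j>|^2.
Σ |<v, e_j>|^2 = 45/14; ||v||^2 = 5; deficit = 25/14

Write each e_j = u_j / sqrt(<u_j, u_j>) where u_j is the displayed integer vector. Then <v, e_j> = <v, u_j> / sqrt(<u_j, u_j>), so |<v, e_j>|^2 = <v, u_j>^2 / <u_j, u_j>.
Coefficients: <v, e_1> = -3/sqrt(6), <v, e_2> = -6/sqrt(21).
Square and sum: Σ |<v, e_j>|^2 = 45/14.
Compute ||v||^2 = v·v = 5.
Deficit = 5 − 45/14 = 25/14 ≥ 0, confirming Bessel's inequality. (The deficit equals ||v − Σ <v,e_j> e_j||^2, the squared distance from v to span{e_j}.)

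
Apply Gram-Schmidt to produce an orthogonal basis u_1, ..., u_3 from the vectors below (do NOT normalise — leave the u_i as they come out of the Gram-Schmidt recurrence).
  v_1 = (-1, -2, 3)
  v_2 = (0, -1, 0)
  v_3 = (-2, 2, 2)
Orthogonal basis:
  u_1 = (-1, -2, 3)
  u_2 = (1/7, -5/7, -3/7)
  u_3 = (-6/5, 0, -2/5)

Apply the Gram-Schmidt recurrence
  u_1 = v_1
  u_i = v_i − Σ_{j<i} ((v_i · u_j) / (u_j · u_j)) · u_j.

Step by step this gives:
  u_1 = (-1, -2, 3)
  u_2 = (1/7, -5/7, -3/7)
  u_3 = (-6/5, 0, -2/5)

Orthogonality check:
  u_2 · u_1 = 0 (should be 0)
  u_3 · u_1 = 0 (should be 0)
  u_3 · u_2 = 0 (should be 0)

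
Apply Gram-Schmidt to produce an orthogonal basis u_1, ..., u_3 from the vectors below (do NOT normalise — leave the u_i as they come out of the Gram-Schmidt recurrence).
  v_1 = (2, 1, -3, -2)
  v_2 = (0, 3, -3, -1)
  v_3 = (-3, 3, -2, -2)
Orthogonal basis:
  u_1 = (2, 1, -3, -2)
  u_2 = (-14/9, 20/9, -2/3, 5/9)
  u_3 = (-114/73, -81/146, 17/146, -147/73)

Apply the Gram-Schmidt recurrence
  u_1 = v_1
  u_i = v_i − Σ_{j<i} ((v_i · u_j) / (u_j · u_j)) · u_j.

Step by step this gives:
  u_1 = (2, 1, -3, -2)
  u_2 = (-14/9, 20/9, -2/3, 5/9)
  u_3 = (-114/73, -81/146, 17/146, -147/73)

Orthogonality check:
  u_2 · u_1 = 0 (should be 0)
  u_3 · u_1 = 0 (should be 0)
  u_3 · u_2 = 0 (should be 0)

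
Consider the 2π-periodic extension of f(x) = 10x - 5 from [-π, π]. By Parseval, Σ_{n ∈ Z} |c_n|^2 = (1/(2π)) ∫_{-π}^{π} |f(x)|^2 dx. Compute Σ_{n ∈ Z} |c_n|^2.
Σ |c_n|^2 = 100π^2/3 + 25

Expand and integrate term by term over [-π, π]:
  ∫ (10x)^2 dx = 100·(2π^3/3); ∫ 2·10·(-5)·x dx = 0 (odd integrand); ∫ (-5)^2 dx = 25·2π.
So (1/(2π)) ∫_{-π}^{π} (10x - 5)^2 dx = 100π^2/3 + 25 = 100π^2/3 + 25.
Parseval ⇒ Σ |c_n|^2 = 100π^2/3 + 25.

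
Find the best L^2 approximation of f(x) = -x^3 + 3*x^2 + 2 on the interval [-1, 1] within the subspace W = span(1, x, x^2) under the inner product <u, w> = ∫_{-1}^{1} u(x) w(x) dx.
g(x) = 3*x^2 - 3*x/5 + 2

The best approximation g ∈ W is the orthogonal projection of f onto W. Writing g = a_0 + a_1 x + a_2 x^2, the coefficients solve the normal equations G · a = b where
  G_{ij} = <φ_i, φ_j> and b_i = <f, φ_i>, with φ_0 = 1, φ_1 = x, φ_2 = x^2.
G =
  [2, 0, 2/3]
  [0, 2/3, 0]
  [2/3, 0, 2/5],
b = (6, -2/5, 38/15).
Solving gives a_0 = 2, a_1 = -3/5, a_2 = 3, so
  g(x) = 3*x^2 - 3*x/5 + 2.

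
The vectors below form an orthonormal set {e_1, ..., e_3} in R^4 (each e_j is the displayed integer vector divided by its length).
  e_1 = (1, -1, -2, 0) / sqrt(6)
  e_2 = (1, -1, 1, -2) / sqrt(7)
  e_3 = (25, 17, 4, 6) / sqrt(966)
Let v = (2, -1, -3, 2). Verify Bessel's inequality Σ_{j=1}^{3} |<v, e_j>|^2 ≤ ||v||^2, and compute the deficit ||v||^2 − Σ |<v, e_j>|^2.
Σ |<v, e_j>|^2 = 389/23; ||v||^2 = 18; deficit = 25/23

Write each e_j = u_j / sqrt(<u_j, u_j>) where u_j is the displayed integer vector. Then <v, e_j> = <v, u_j> / sqrt(<u_j, u_j>), so |<v, e_j>|^2 = <v, u_j>^2 / <u_j, u_j>.
Coefficients: <v, e_1> = 9/sqrt(6), <v, e_2> = -4/sqrt(7), <v, e_3> = 33/sqrt(966).
Square and sum: Σ |<v, e_j>|^2 = 389/23.
Compute ||v||^2 = v·v = 18.
Deficit = 18 − 389/23 = 25/23 ≥ 0, confirming Bessel's inequality. (The deficit equals ||v − Σ <v,e_j> e_j||^2, the squared distance from v to span{e_j}.)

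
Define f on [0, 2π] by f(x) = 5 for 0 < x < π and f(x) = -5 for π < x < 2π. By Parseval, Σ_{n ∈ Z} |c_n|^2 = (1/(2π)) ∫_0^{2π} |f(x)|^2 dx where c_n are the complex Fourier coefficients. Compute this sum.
Σ |c_n|^2 = 25

Parseval equates the L^2 energy of f (normalised by 1/(2π)) with the ℓ^2 sum of its Fourier coefficients: (1/(2π)) ∫_0^{2π} |f|^2 = Σ |c_n|^2.
Compute the left side: (1/(2π)) [∫_0^π 5^2 dx + ∫_π^{2π} (-5)^2 dx] = (1/(2π)) · (25π + 25π) = (25 + 25)/2 = 25.
So Σ_{n ∈ Z} |c_n|^2 = 25.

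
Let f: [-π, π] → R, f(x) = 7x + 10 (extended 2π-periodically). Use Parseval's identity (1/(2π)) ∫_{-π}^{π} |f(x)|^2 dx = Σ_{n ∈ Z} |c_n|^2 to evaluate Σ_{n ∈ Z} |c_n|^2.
Σ |c_n|^2 = 49π^2/3 + 100

Expand and integrate term by term over [-π, π]:
  ∫ (7x)^2 dx = 49·(2π^3/3); ∫ 2·7·(10)·x dx = 0 (odd integrand); ∫ 10^2 dx = 100·2π.
So (1/(2π)) ∫_{-π}^{π} (7x + 10)^2 dx = 49π^2/3 + 100 = 49π^2/3 + 100.
Parseval ⇒ Σ |c_n|^2 = 49π^2/3 + 100.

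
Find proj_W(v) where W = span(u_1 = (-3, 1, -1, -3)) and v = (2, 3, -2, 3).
proj_W(v) = (3/2, -1/2, 1/2, 3/2)

Set up U = [u_1 | ... | u_1] ∈ R^(4×1). The projector onto W = col(U) is P = U (U^T U)^(-1) U^T.
Compute U^T U =
  [20],
and U^T v = (-10).
Solve U^T U · c = U^T v for the coefficients: c = (-1/2). The projection is proj_W(v) = U c.
Check: (v - proj_W(v)) · u_1 = 0  (should be 0).
Result: proj_W(v) = (3/2, -1/2, 1/2, 3/2).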